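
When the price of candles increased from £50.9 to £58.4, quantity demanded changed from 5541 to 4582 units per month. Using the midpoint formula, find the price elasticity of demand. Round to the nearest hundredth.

-1.38

%Δq = (4582 − 5541)/[(5541 + 4582)/2] = -959/5061.5 ≈ -0.1895.
%Δp = (58.4 − 50.9)/[(50.9 + 58.4)/2] = 7.5/54.65 ≈ 0.1372.
Arc elasticity E = %Δq/%Δp ≈ -0.1895/0.1372 ≈ -1.38.
|E| > 1: demand is elastic over this range.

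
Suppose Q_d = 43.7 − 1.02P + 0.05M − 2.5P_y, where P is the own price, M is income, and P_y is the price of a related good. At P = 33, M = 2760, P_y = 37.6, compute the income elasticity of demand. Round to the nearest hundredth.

2.55

Q_d = 43.7 − 1.02(33) + 0.05(2760) − 2.5(37.6) = 43.7 − 33.66 + 138 − 94 = 54.04.
∂Q_d/∂M = +0.05, so E_I = 0.05·(2760/54.04) ≈ 2.55.
E_I > 1: normal good (luxury).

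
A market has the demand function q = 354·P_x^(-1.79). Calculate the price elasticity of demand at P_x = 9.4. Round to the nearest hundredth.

-1.79

For a Cobb–Douglas (constant-elasticity) form q = A·P_x^α·…, the elasticity with respect to P_x equals the exponent α at every point.
Here the exponent on P_x is -1.79, so the price elasticity of demand is -1.79.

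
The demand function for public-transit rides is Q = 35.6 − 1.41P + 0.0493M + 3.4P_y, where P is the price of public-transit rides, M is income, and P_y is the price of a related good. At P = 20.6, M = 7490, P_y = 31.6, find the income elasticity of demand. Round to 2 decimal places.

0.76

Evaluating quantity at (P, M, P_y) gives Q = 35.6 − 1.41(20.6) + 0.0493(7490) + 3.4(31.6) = 35.6 − 29.046 + 369.257 + 107.44 = 483.251.
∂Q/∂M = +0.0493, so E_I = 0.0493·(7490/483.251) ≈ 0.76.
E_I ∈ (0,1): normal good (necessity).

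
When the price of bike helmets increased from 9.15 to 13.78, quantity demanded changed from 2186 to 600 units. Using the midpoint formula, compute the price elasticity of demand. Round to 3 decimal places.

%Δq = (600 − 2186)/[(2186 + 600)/2] = -1586/1393 ≈ -1.1385.
%ΔP = (13.78 − 9.15)/[(9.15 + 13.78)/2] = 4.63/11.465 ≈ 0.4038.
Arc elasticity E = %Δq/%ΔP ≈ -1.1385/0.4038 ≈ -2.819.
|E| > 1: demand is elastic over this range.

-2.819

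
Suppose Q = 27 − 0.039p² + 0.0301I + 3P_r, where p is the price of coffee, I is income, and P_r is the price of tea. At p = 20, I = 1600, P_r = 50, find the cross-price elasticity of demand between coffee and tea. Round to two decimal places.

At the given point, Q = 27 − 0.039(20)² + 0.0301(1600) + 3(50) = 27 − 15.6 + 48.16 + 150 = 209.56.
∂Q/∂P_r = +3, so E_xy = 3·(50/209.56) ≈ 0.72.
E_xy > 0: the goods are substitutes.

0.72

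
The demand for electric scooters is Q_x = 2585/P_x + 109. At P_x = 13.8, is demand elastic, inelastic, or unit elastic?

At P_x = 13.8, Q_x = 296.3188.
dQ_x/dP_x = −2585/P_x² = −13.5738.
Point elasticity E = (dQ_x/dP_x)·(P_x/Q_x) = -13.5738 × 13.8/296.3188 ≈ -0.632.
|E| ≈ 0.632 < 1, so demand is inelastic.

inelastic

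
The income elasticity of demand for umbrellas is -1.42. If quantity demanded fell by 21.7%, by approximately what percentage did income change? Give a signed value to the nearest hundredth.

15.28

%ΔQ ≈ E × %ΔI ⇒ %ΔI = %ΔQ / E = (-21.7%)/(-1.42) ≈ 15.28%.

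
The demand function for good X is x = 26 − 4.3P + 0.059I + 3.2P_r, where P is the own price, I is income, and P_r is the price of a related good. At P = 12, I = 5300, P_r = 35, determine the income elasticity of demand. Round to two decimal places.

0.78

At the given point, x = 26 − 4.3(12) + 0.059(5300) + 3.2(35) = 26 − 51.6 + 312.7 + 112 = 399.1.
∂x/∂I = +0.059, so E_I = 0.059·(5300/399.1) ≈ 0.78.
E_I ∈ (0,1): normal good (necessity).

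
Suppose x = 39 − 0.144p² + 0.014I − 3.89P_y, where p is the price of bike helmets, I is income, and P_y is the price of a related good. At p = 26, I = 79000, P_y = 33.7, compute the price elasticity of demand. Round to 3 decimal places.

At the given point, x = 39 − 0.144(26)² + 0.014(79000) − 3.89(33.7) = 39 − 97.344 + 1106 − 131.093 = 916.563.
∂x/∂p = −2·0.144·p = -7.488, so E_p = -7.488·(26/916.563) ≈ -0.212.
|E_p| < 1: demand is inelastic.

-0.212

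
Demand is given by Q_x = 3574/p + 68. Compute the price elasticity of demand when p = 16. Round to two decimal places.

At p = 16, Q_x = 291.375.
dQ_x/dp = −3574/p² = −13.9609.
Point elasticity E = (dQ_x/dp)·(p/Q_x) = -13.9609 × 16/291.375 ≈ -0.77.
|E| < 1, so demand is inelastic at this price.

-0.77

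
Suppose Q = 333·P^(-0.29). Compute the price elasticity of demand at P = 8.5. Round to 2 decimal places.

For a Cobb–Douglas (constant-elasticity) form Q = A·P^α·…, the elasticity with respect to P equals the exponent α at every point.
Here the exponent on P is -0.29, so the price elasticity of demand is -0.29.

-0.29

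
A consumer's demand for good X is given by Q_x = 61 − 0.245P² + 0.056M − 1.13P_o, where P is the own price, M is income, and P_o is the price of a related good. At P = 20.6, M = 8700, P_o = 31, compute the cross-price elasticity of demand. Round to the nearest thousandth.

-0.086

Evaluating quantity at (P, M, P_o) gives Q_x = 61 − 0.245(20.6)² + 0.056(8700) − 1.13(31) = 61 − 103.9682 + 487.2 − 35.03 = 409.2018.
∂Q_x/∂P_o = −1.13, so E_xy = -1.13·(31/409.2018) ≈ -0.086.
E_xy < 0: the goods are complements.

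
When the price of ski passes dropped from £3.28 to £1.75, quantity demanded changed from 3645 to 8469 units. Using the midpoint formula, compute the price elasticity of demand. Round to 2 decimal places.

%ΔQ = (8469 − 3645)/[(3645 + 8469)/2] = 4824/6057 ≈ 0.7964.
%Δp = (1.75 − 3.28)/[(3.28 + 1.75)/2] = -1.53/2.515 ≈ -0.6083.
Arc elasticity E = %ΔQ/%Δp ≈ 0.7964/-0.6083 ≈ -1.31.
|E| > 1: demand is elastic over this range.

-1.31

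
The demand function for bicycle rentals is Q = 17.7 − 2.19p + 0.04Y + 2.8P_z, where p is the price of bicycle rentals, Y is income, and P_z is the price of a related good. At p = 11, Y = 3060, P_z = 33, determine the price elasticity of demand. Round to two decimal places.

-0.12

First evaluate Q: 17.7 − 2.19(11) + 0.04(3060) + 2.8(33) = 17.7 − 24.09 + 122.4 + 92.4 = 208.41.
∂Q/∂p = −2.19, so E_p = (−2.19)·(11/208.41) ≈ -0.12.
|E_p| < 1: demand is inelastic.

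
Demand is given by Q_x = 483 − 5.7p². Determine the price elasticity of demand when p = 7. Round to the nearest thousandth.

At p = 7, Q_x = 203.7.
dQ_x/dp = −2·5.7·p = −79.8.
Point elasticity E = (dQ_x/dp)·(p/Q_x) = -79.8 × 7/203.7 ≈ -2.742.
|E| > 1, so demand is elastic at this price.

-2.742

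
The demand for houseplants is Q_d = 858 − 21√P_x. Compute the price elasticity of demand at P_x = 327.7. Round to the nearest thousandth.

At P_x = 327.7, Q_d = 477.8478.
dQ_d/dP_x = −21/(2√P_x) = −21/(2·18.1025).
Point elasticity E = (dQ_d/dP_x)·(P_x/Q_d) = -0.58 × 327.7/477.8478 ≈ -0.398.
|E| < 1, so demand is inelastic at this price.

-0.398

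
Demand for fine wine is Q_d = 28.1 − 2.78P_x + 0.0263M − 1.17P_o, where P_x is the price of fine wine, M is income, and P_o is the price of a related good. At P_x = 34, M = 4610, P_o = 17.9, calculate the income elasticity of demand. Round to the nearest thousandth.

3.579

Q_d = 28.1 − 2.78(34) + 0.0263(4610) − 1.17(17.9) = 28.1 − 94.52 + 121.243 − 20.943 = 33.88.
∂Q_d/∂M = +0.0263, so E_I = 0.0263·(4610/33.88) ≈ 3.579.
E_I > 1: normal good (luxury).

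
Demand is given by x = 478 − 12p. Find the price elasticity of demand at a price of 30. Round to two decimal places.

At p = 30, x = 118.
dx/dp = −12.
Point elasticity E = (dx/dp)·(p/x) = -12 × 30/118 ≈ -3.05.
|E| > 1, so demand is elastic at this price.

-3.05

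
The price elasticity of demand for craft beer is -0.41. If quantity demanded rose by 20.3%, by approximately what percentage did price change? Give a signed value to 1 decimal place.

%ΔQ ≈ E × %ΔP ⇒ %ΔP = %ΔQ / E = (20.3%)/(-0.41) ≈ -49.5%.

-49.5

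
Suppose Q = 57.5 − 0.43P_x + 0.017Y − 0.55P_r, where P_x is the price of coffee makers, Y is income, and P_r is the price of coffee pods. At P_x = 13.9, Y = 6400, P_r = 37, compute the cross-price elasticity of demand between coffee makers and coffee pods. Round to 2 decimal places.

-0.15

Evaluating quantity at (P_x, Y, P_r) gives Q = 57.5 − 0.43(13.9) + 0.017(6400) − 0.55(37) = 57.5 − 5.977 + 108.8 − 20.35 = 139.973.
∂Q/∂P_r = −0.55, so E_xy = -0.55·(37/139.973) ≈ -0.15.
E_xy < 0: the goods are complements.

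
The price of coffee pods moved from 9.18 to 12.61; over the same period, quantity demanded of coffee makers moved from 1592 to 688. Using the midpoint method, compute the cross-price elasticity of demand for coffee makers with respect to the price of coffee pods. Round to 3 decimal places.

-2.519

%ΔQ_x = (688 − 1592)/[(1592+688)/2] = -904/1140 ≈ -0.7930.
%ΔP_y = (12.61 − 9.18)/[(9.18+12.61)/2] ≈ 0.3148.
E_xy = -0.7930/0.3148 ≈ -2.519.
E_xy < 0, so coffee makers and coffee pods are complements.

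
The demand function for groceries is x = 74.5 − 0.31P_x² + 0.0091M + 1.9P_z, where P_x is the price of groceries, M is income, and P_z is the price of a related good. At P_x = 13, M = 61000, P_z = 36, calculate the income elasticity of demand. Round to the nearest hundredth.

Evaluating quantity at (P_x, M, P_z) gives x = 74.5 − 0.31(13)² + 0.0091(61000) + 1.9(36) = 74.5 − 52.39 + 555.1 + 68.4 = 645.61.
∂x/∂M = +0.0091, so E_I = 0.0091·(61000/645.61) ≈ 0.86.
E_I ∈ (0,1): normal good (necessity).

0.86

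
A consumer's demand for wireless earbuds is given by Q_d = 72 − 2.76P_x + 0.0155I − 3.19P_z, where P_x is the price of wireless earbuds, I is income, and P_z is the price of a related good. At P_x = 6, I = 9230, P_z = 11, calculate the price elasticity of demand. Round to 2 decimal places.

-0.10

At the given point, Q_d = 72 − 2.76(6) + 0.0155(9230) − 3.19(11) = 72 − 16.56 + 143.065 − 35.09 = 163.415.
∂Q_d/∂P_x = −2.76, so E_p = (−2.76)·(6/163.415) ≈ -0.10.
|E_p| < 1: demand is inelastic.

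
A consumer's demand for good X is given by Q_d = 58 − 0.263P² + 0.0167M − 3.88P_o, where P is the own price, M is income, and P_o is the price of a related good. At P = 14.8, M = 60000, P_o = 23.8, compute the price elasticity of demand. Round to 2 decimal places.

Substituting, Q_d = 58 − 0.263(14.8)² + 0.0167(60000) − 3.88(23.8) = 58 − 57.6075 + 1002 − 92.344 = 910.0485.
∂Q_d/∂P = −2·0.263·P = -7.7848, so E_p = -7.7848·(14.8/910.0485) ≈ -0.13.
|E_p| < 1: demand is inelastic.

-0.13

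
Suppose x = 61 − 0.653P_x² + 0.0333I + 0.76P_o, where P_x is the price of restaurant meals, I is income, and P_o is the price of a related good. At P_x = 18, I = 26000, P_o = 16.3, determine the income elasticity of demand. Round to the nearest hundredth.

Evaluating quantity at (P_x, I, P_o) gives x = 61 − 0.653(18)² + 0.0333(26000) + 0.76(16.3) = 61 − 211.572 + 865.8 + 12.388 = 727.616.
∂x/∂I = +0.0333, so E_I = 0.0333·(26000/727.616) ≈ 1.19.
E_I > 1: normal good (luxury).

1.19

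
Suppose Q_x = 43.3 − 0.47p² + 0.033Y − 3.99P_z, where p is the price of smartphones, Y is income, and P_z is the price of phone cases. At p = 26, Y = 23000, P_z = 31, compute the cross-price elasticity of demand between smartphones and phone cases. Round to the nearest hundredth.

-0.34

At the given point, Q_x = 43.3 − 0.47(26)² + 0.033(23000) − 3.99(31) = 43.3 − 317.72 + 759 − 123.69 = 360.89.
∂Q_x/∂P_z = −3.99, so E_xy = -3.99·(31/360.89) ≈ -0.34.
E_xy < 0: the goods are complements.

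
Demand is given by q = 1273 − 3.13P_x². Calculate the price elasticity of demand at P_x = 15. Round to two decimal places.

At P_x = 15, q = 568.75.
dq/dP_x = −2·3.13·P_x = −93.9.
Point elasticity E = (dq/dP_x)·(P_x/q) = -93.9 × 15/568.75 ≈ -2.48.
|E| > 1, so demand is elastic at this price.

-2.48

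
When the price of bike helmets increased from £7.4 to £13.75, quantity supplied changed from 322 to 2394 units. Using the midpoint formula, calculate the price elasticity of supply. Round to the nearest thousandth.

2.541

%ΔQ = (2394 − 322)/[(322 + 2394)/2] = 2072/1358 ≈ 1.5258.
%ΔP = (13.75 − 7.4)/[(7.4 + 13.75)/2] = 6.35/10.575 ≈ 0.6005.
Arc elasticity E = %ΔQ/%ΔP ≈ 1.5258/0.6005 ≈ 2.541.
|E| > 1: supply is elastic over this range.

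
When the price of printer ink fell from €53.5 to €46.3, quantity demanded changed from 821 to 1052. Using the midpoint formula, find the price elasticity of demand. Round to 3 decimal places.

-1.710

%ΔQ = (1052 − 821)/[(821 + 1052)/2] = 231/936.5 ≈ 0.2467.
%Δp = (46.3 − 53.5)/[(53.5 + 46.3)/2] = -7.2/49.9 ≈ -0.1443.
Arc elasticity E = %ΔQ/%Δp ≈ 0.2467/-0.1443 ≈ -1.710.
|E| > 1: demand is elastic over this range.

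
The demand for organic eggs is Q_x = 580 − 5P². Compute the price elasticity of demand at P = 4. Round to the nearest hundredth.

-0.32

At P = 4, Q_x = 500.
dQ_x/dP = −2·5·P = −40.
Point elasticity E = (dQ_x/dP)·(P/Q_x) = -40 × 4/500 ≈ -0.32.
|E| < 1, so demand is inelastic at this price.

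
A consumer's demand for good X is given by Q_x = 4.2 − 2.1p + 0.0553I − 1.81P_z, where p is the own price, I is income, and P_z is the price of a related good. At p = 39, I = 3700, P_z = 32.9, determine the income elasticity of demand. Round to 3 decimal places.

3.038

Evaluating quantity at (p, I, P_z) gives Q_x = 4.2 − 2.1(39) + 0.0553(3700) − 1.81(32.9) = 4.2 − 81.9 + 204.61 − 59.549 = 67.361.
∂Q_x/∂I = +0.0553, so E_I = 0.0553·(3700/67.361) ≈ 3.038.
E_I > 1: normal good (luxury).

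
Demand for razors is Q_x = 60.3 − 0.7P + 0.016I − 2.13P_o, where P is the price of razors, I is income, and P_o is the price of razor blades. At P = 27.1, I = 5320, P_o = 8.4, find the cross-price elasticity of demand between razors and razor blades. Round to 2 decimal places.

First evaluate Q_x: 60.3 − 0.7(27.1) + 0.016(5320) − 2.13(8.4) = 60.3 − 18.97 + 85.12 − 17.892 = 108.558.
∂Q_x/∂P_o = −2.13, so E_xy = -2.13·(8.4/108.558) ≈ -0.16.
E_xy < 0: the goods are complements.

-0.16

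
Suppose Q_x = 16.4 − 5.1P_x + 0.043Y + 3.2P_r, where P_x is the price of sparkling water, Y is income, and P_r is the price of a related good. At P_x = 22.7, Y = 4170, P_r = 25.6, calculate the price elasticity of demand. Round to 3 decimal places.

-0.715

Q_x = 16.4 − 5.1(22.7) + 0.043(4170) + 3.2(25.6) = 16.4 − 115.77 + 179.31 + 81.92 = 161.86.
∂Q_x/∂P_x = −5.1, so E_p = (−5.1)·(22.7/161.86) ≈ -0.715.
|E_p| < 1: demand is inelastic.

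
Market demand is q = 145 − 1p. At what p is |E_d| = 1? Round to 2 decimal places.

For linear demand q = a − bp, E = −bp/(a − bp). |E| = 1 ⇒ bp = a − bp ⇒ p = a/(2b).
p = 145/(2·1) = 72.50.

72.50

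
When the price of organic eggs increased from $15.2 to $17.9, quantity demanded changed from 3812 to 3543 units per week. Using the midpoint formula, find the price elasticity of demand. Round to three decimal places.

%Δq = (3543 − 3812)/[(3812 + 3543)/2] = -269/3677.5 ≈ -0.0731.
%Δp = (17.9 − 15.2)/[(15.2 + 17.9)/2] = 2.7/16.55 ≈ 0.1631.
Arc elasticity E = %Δq/%Δp ≈ -0.0731/0.1631 ≈ -0.448.
|E| < 1: demand is inelastic over this range.

-0.448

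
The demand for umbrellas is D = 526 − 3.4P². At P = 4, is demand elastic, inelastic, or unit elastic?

At P = 4, D = 471.6.
dD/dP = −2·3.4·P = −27.2.
Point elasticity E = (dD/dP)·(P/D) = -27.2 × 4/471.6 ≈ -0.231.
|E| ≈ 0.231 < 1, so demand is inelastic.

inelastic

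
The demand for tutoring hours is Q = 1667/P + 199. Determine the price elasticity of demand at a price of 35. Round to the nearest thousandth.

-0.193

At P = 35, Q = 246.6286.
dQ/dP = −1667/P² = −1.3608.
Point elasticity E = (dQ/dP)·(P/Q) = -1.3608 × 35/246.6286 ≈ -0.193.
|E| < 1, so demand is inelastic at this price.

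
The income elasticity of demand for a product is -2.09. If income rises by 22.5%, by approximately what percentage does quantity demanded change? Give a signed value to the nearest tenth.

-47.0

%ΔQ ≈ E × %ΔI = (-2.09) × (22.5%) ≈ -47.0%.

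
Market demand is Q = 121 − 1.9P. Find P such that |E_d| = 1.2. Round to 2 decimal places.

Set −bP/(a − bP) = −1.2 ⇒ bP = 1.2(a − bP) ⇒ bP(1+1.2) = 1.2·a.
P = 1.2·121/(1.9·2.2) ≈ 34.74.

34.74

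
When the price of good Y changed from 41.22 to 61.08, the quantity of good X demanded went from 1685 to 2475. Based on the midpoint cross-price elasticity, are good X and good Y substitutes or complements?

substitutes

%ΔQ_x = (2475 − 1685)/[(1685+2475)/2] = 790/2080 ≈ 0.3798.
%ΔP_y = (61.08 − 41.22)/[(41.22+61.08)/2] ≈ 0.3883.
E_xy = 0.3798/0.3883 ≈ 0.978.
E_xy > 0, so the goods are substitutes.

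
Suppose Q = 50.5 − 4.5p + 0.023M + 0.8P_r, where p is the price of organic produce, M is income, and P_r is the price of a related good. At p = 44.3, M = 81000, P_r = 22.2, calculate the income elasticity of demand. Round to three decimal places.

1.076

Evaluating quantity at (p, M, P_r) gives Q = 50.5 − 4.5(44.3) + 0.023(81000) + 0.8(22.2) = 50.5 − 199.35 + 1863 + 17.76 = 1731.91.
∂Q/∂M = +0.023, so E_I = 0.023·(81000/1731.91) ≈ 1.076.
E_I > 1: normal good (luxury).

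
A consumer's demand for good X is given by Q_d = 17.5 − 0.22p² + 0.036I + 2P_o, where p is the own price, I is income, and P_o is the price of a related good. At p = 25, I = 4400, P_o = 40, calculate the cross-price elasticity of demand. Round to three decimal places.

Q_d = 17.5 − 0.22(25)² + 0.036(4400) + 2(40) = 17.5 − 137.5 + 158.4 + 80 = 118.4.
∂Q_d/∂P_o = +2, so E_xy = 2·(40/118.4) ≈ 0.676.
E_xy > 0: the goods are substitutes.

0.676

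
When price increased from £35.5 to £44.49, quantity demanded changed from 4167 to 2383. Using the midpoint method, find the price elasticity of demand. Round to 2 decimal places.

%Δq = (2383 − 4167)/[(4167 + 2383)/2] = -1784/3275 ≈ -0.5447.
%Δp = (44.49 − 35.5)/[(35.5 + 44.49)/2] = 8.99/39.995 ≈ 0.2248.
Arc elasticity E = %Δq/%Δp ≈ -0.5447/0.2248 ≈ -2.42.
|E| > 1: demand is elastic over this range.

-2.42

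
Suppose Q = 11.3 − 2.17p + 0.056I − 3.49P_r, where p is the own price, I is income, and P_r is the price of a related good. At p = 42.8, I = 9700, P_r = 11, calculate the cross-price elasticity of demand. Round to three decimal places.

At the given point, Q = 11.3 − 2.17(42.8) + 0.056(9700) − 3.49(11) = 11.3 − 92.876 + 543.2 − 38.39 = 423.234.
∂Q/∂P_r = −3.49, so E_xy = -3.49·(11/423.234) ≈ -0.091.
E_xy < 0: the goods are complements.

-0.091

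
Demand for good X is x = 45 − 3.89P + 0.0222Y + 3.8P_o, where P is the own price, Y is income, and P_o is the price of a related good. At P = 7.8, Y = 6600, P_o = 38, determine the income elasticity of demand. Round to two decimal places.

0.48

Evaluating quantity at (P, Y, P_o) gives x = 45 − 3.89(7.8) + 0.0222(6600) + 3.8(38) = 45 − 30.342 + 146.52 + 144.4 = 305.578.
∂x/∂Y = +0.0222, so E_I = 0.0222·(6600/305.578) ≈ 0.48.
E_I ∈ (0,1): normal good (necessity).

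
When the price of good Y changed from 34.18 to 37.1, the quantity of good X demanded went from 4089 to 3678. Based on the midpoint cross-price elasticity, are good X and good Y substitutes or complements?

complements

%ΔQ_x = (3678 − 4089)/[(4089+3678)/2] = -411/3883.5 ≈ -0.1058.
%ΔP_y = (37.1 − 34.18)/[(34.18+37.1)/2] ≈ 0.0819.
E_xy = -0.1058/0.0819 ≈ -1.292.
E_xy < 0, so the goods are complements.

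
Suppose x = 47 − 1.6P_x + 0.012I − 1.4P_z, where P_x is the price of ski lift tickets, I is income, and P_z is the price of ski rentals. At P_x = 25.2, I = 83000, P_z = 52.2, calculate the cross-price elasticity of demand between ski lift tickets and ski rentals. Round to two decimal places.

First evaluate x: 47 − 1.6(25.2) + 0.012(83000) − 1.4(52.2) = 47 − 40.32 + 996 − 73.08 = 929.6.
∂x/∂P_z = −1.4, so E_xy = -1.4·(52.2/929.6) ≈ -0.08.
E_xy < 0: the goods are complements.

-0.08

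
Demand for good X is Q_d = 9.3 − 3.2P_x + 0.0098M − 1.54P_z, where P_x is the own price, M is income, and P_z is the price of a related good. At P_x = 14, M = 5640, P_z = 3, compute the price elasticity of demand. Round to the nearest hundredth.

Substituting, Q_d = 9.3 − 3.2(14) + 0.0098(5640) − 1.54(3) = 9.3 − 44.8 + 55.272 − 4.62 = 15.152.
∂Q_d/∂P_x = −3.2, so E_p = (−3.2)·(14/15.152) ≈ -2.96.
|E_p| > 1: demand is elastic.

-2.96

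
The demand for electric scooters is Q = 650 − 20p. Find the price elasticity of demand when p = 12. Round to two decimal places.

At p = 12, Q = 410.
dQ/dp = −20.
Point elasticity E = (dQ/dp)·(p/Q) = -20 × 12/410 ≈ -0.59.
|E| < 1, so demand is inelastic at this price.

-0.59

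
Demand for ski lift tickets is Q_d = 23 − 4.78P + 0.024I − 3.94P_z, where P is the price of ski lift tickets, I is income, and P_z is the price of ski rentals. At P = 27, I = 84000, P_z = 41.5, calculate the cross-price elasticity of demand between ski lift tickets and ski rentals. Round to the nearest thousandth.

Evaluating quantity at (P, I, P_z) gives Q_d = 23 − 4.78(27) + 0.024(84000) − 3.94(41.5) = 23 − 129.06 + 2016 − 163.51 = 1746.43.
∂Q_d/∂P_z = −3.94, so E_xy = -3.94·(41.5/1746.43) ≈ -0.094.
E_xy < 0: the goods are complements.

-0.094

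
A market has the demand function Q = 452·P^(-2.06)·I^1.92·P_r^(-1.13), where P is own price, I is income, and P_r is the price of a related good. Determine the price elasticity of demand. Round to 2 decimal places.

For a Cobb–Douglas (constant-elasticity) form Q = A·P^α·…, the elasticity with respect to P equals the exponent α at every point.
Here the exponent on P is -2.06, so the price elasticity of demand is -2.06.

-2.06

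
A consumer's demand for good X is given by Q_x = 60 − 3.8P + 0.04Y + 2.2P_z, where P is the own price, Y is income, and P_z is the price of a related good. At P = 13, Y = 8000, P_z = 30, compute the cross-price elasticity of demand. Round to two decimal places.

0.17

At the given point, Q_x = 60 − 3.8(13) + 0.04(8000) + 2.2(30) = 60 − 49.4 + 320 + 66 = 396.6.
∂Q_x/∂P_z = +2.2, so E_xy = 2.2·(30/396.6) ≈ 0.17.
E_xy > 0: the goods are substitutes.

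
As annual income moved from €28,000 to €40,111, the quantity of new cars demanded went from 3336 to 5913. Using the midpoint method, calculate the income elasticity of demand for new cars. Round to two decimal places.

%ΔQ = (5913 − 3336)/[(3336+5913)/2] = 2577/4624.5 ≈ 0.5572.
%ΔI = (40,111 − 28,000)/[(28,000+40,111)/2] = 12111/34055.5 ≈ 0.3556.
E_I = %ΔQ/%ΔI ≈ 1.57.
E_I > 1: normal good (luxury).

1.57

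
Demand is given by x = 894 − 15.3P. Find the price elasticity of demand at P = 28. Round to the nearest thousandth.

At P = 28, x = 465.6.
dx/dP = −15.3.
Point elasticity E = (dx/dP)·(P/x) = -15.3 × 28/465.6 ≈ -0.920.
|E| < 1, so demand is inelastic at this price.

-0.920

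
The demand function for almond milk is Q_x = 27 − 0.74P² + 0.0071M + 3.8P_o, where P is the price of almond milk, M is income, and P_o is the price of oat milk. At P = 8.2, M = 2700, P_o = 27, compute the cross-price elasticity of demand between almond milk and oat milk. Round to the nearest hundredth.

1.04

Evaluating quantity at (P, M, P_o) gives Q_x = 27 − 0.74(8.2)² + 0.0071(2700) + 3.8(27) = 27 − 49.7576 + 19.17 + 102.6 = 99.0124.
∂Q_x/∂P_o = +3.8, so E_xy = 3.8·(27/99.0124) ≈ 1.04.
E_xy > 0: the goods are substitutes.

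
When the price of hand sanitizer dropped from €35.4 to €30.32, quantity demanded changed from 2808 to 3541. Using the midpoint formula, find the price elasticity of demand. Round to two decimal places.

%ΔQ = (3541 − 2808)/[(2808 + 3541)/2] = 733/3174.5 ≈ 0.2309.
%ΔP = (30.32 − 35.4)/[(35.4 + 30.32)/2] = -5.08/32.86 ≈ -0.1546.
Arc elasticity E = %ΔQ/%ΔP ≈ 0.2309/-0.1546 ≈ -1.49.
|E| > 1: demand is elastic over this range.

-1.49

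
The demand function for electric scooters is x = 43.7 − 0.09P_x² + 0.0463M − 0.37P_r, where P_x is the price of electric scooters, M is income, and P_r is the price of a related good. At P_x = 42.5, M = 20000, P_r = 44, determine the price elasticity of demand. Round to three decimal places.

-0.411

At the given point, x = 43.7 − 0.09(42.5)² + 0.0463(20000) − 0.37(44) = 43.7 − 162.5625 + 926 − 16.28 = 790.8575.
∂x/∂P_x = −2·0.09·P_x = -7.65, so E_p = -7.65·(42.5/790.8575) ≈ -0.411.
|E_p| < 1: demand is inelastic.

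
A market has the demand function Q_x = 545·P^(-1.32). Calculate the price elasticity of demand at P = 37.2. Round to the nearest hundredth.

-1.32

For a Cobb–Douglas (constant-elasticity) form Q_x = A·P^α·…, the elasticity with respect to P equals the exponent α at every point.
Here the exponent on P is -1.32, so the price elasticity of demand is -1.32.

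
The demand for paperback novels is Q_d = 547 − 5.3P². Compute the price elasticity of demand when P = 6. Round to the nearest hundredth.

At P = 6, Q_d = 356.2.
dQ_d/dP = −2·5.3·P = −63.6.
Point elasticity E = (dQ_d/dP)·(P/Q_d) = -63.6 × 6/356.2 ≈ -1.07.
|E| > 1, so demand is elastic at this price.

-1.07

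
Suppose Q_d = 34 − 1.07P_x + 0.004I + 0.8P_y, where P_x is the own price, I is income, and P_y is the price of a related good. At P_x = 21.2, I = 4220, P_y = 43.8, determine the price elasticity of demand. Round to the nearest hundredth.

Evaluating quantity at (P_x, I, P_y) gives Q_d = 34 − 1.07(21.2) + 0.004(4220) + 0.8(43.8) = 34 − 22.684 + 16.88 + 35.04 = 63.236.
∂Q_d/∂P_x = −1.07, so E_p = (−1.07)·(21.2/63.236) ≈ -0.36.
|E_p| < 1: demand is inelastic.

-0.36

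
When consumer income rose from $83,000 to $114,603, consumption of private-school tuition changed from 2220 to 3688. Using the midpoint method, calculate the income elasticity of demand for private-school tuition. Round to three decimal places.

1.554

%ΔQ = (3688 − 2220)/[(2220+3688)/2] = 1468/2954 ≈ 0.4970.
%ΔI = (114,603 − 83,000)/[(83,000+114,603)/2] = 31603/98801.5 ≈ 0.3199.
E_I = %ΔQ/%ΔI ≈ 1.554.
E_I > 1: normal good (luxury).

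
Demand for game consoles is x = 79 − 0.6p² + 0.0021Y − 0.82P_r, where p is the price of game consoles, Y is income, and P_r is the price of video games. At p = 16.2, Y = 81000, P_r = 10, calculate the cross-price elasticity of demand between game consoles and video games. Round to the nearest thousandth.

At the given point, x = 79 − 0.6(16.2)² + 0.0021(81000) − 0.82(10) = 79 − 157.464 + 170.1 − 8.2 = 83.436.
∂x/∂P_r = −0.82, so E_xy = -0.82·(10/83.436) ≈ -0.098.
E_xy < 0: the goods are complements.

-0.098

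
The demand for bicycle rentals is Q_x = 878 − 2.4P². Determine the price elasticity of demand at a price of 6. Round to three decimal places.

At P = 6, Q_x = 791.6.
dQ_x/dP = −2·2.4·P = −28.8.
Point elasticity E = (dQ_x/dP)·(P/Q_x) = -28.8 × 6/791.6 ≈ -0.218.
|E| < 1, so demand is inelastic at this price.

-0.218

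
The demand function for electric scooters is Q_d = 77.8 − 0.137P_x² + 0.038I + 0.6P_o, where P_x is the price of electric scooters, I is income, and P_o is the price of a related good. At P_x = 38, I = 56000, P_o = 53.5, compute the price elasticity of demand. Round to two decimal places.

Evaluating quantity at (P_x, I, P_o) gives Q_d = 77.8 − 0.137(38)² + 0.038(56000) + 0.6(53.5) = 77.8 − 197.828 + 2128 + 32.1 = 2040.072.
∂Q_d/∂P_x = −2·0.137·P_x = -10.412, so E_p = -10.412·(38/2040.072) ≈ -0.19.
|E_p| < 1: demand is inelastic.

-0.19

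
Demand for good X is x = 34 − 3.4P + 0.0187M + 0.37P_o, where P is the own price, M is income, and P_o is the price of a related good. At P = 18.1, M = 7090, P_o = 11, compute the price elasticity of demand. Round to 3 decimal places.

Substituting, x = 34 − 3.4(18.1) + 0.0187(7090) + 0.37(11) = 34 − 61.54 + 132.583 + 4.07 = 109.113.
∂x/∂P = −3.4, so E_p = (−3.4)·(18.1/109.113) ≈ -0.564.
|E_p| < 1: demand is inelastic.

-0.564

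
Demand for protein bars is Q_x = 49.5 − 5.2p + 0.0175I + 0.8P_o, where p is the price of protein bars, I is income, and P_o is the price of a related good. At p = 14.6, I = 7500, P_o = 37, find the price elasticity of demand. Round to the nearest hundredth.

-0.56

First evaluate Q_x: 49.5 − 5.2(14.6) + 0.0175(7500) + 0.8(37) = 49.5 − 75.92 + 131.25 + 29.6 = 134.43.
∂Q_x/∂p = −5.2, so E_p = (−5.2)·(14.6/134.43) ≈ -0.56.
|E_p| < 1: demand is inelastic.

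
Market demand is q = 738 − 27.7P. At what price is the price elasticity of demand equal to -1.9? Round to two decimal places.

17.46

Set −bP/(a − bP) = −1.9 ⇒ bP = 1.9(a − bP) ⇒ bP(1+1.9) = 1.9·a.
P = 1.9·738/(27.7·2.9) ≈ 17.46.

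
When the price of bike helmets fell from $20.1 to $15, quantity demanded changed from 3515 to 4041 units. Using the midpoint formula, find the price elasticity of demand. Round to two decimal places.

-0.48

%Δq = (4041 − 3515)/[(3515 + 4041)/2] = 526/3778 ≈ 0.1392.
%Δp = (15 − 20.1)/[(20.1 + 15)/2] = -5.1/17.55 ≈ -0.2906.
Arc elasticity E = %Δq/%Δp ≈ 0.1392/-0.2906 ≈ -0.48.
|E| < 1: demand is inelastic over this range.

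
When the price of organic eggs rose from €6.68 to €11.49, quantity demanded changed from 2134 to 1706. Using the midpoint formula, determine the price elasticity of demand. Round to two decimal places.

%ΔQ = (1706 − 2134)/[(2134 + 1706)/2] = -428/1920 ≈ -0.2229.
%ΔP = (11.49 − 6.68)/[(6.68 + 11.49)/2] = 4.81/9.085 ≈ 0.5294.
Arc elasticity E = %ΔQ/%ΔP ≈ -0.2229/0.5294 ≈ -0.42.
|E| < 1: demand is inelastic over this range.

-0.42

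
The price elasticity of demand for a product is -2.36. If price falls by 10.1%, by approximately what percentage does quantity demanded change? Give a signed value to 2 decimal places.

%ΔQ ≈ E × %ΔP = (-2.36) × (-10.1%) ≈ 23.84%.

23.84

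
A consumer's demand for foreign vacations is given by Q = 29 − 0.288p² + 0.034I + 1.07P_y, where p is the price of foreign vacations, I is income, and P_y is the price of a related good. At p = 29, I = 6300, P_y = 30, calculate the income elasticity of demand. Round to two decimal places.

6.47

Q = 29 − 0.288(29)² + 0.034(6300) + 1.07(30) = 29 − 242.208 + 214.2 + 32.1 = 33.092.
∂Q/∂I = +0.034, so E_I = 0.034·(6300/33.092) ≈ 6.47.
E_I > 1: normal good (luxury).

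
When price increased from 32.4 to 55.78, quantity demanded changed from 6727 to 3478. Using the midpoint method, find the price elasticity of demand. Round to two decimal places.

%ΔQ = (3478 − 6727)/[(6727 + 3478)/2] = -3249/5102.5 ≈ -0.6367.
%ΔP = (55.78 − 32.4)/[(32.4 + 55.78)/2] = 23.38/44.09 ≈ 0.5303.
Arc elasticity E = %ΔQ/%ΔP ≈ -0.6367/0.5303 ≈ -1.20.
|E| > 1: demand is elastic over this range.

-1.20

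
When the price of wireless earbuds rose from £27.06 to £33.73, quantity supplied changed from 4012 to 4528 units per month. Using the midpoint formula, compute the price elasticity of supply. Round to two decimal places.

%Δq = (4528 − 4012)/[(4012 + 4528)/2] = 516/4270 ≈ 0.1208.
%ΔP = (33.73 − 27.06)/[(27.06 + 33.73)/2] = 6.67/30.395 ≈ 0.2194.
Arc elasticity E = %Δq/%ΔP ≈ 0.1208/0.2194 ≈ 0.55.
|E| < 1: supply is inelastic over this range.

0.55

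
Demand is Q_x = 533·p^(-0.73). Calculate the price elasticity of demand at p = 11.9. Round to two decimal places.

For a Cobb–Douglas (constant-elasticity) form Q_x = A·p^α·…, the elasticity with respect to p equals the exponent α at every point.
Here the exponent on p is -0.73, so the price elasticity of demand is -0.73.

-0.73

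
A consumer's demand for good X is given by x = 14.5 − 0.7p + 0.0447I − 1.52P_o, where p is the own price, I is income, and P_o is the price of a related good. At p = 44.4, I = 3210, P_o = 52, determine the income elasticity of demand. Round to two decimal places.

3.00

Substituting, x = 14.5 − 0.7(44.4) + 0.0447(3210) − 1.52(52) = 14.5 − 31.08 + 143.487 − 79.04 = 47.867.
∂x/∂I = +0.0447, so E_I = 0.0447·(3210/47.867) ≈ 3.00.
E_I > 1: normal good (luxury).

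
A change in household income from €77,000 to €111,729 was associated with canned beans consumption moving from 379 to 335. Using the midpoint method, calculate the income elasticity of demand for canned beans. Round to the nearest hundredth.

%ΔQ = (335 − 379)/[(379+335)/2] = -44/357 ≈ -0.1232.
%ΔM = (111,729 − 77,000)/[(77,000+111,729)/2] = 34729/94364.5 ≈ 0.3680.
E_I = %ΔQ/%ΔM ≈ -0.33.
E_I < 0: inferior good.

-0.33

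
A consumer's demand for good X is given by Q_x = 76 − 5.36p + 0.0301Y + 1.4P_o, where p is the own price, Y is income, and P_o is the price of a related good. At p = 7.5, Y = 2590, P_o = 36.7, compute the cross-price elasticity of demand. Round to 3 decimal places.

First evaluate Q_x: 76 − 5.36(7.5) + 0.0301(2590) + 1.4(36.7) = 76 − 40.2 + 77.959 + 51.38 = 165.139.
∂Q_x/∂P_o = +1.4, so E_xy = 1.4·(36.7/165.139) ≈ 0.311.
E_xy > 0: the goods are substitutes.

0.311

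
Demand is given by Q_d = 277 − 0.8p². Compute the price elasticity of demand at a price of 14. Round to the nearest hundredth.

At p = 14, Q_d = 120.2.
dQ_d/dp = −2·0.8·p = −22.4.
Point elasticity E = (dQ_d/dp)·(p/Q_d) = -22.4 × 14/120.2 ≈ -2.61.
|E| > 1, so demand is elastic at this price.

-2.61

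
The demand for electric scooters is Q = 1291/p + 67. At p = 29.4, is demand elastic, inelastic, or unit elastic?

At p = 29.4, Q = 110.9116.
dQ/dp = −1291/p² = −1.4936.
Point elasticity E = (dQ/dp)·(p/Q) = -1.4936 × 29.4/110.9116 ≈ -0.396.
|E| ≈ 0.396 < 1, so demand is inelastic.

inelastic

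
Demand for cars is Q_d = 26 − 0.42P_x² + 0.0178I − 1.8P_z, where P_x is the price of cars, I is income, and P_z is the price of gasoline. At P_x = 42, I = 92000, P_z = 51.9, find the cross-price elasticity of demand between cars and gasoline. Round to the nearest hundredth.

-0.11

Q_d = 26 − 0.42(42)² + 0.0178(92000) − 1.8(51.9) = 26 − 740.88 + 1637.6 − 93.42 = 829.3.
∂Q_d/∂P_z = −1.8, so E_xy = -1.8·(51.9/829.3) ≈ -0.11.
E_xy < 0: the goods are complements.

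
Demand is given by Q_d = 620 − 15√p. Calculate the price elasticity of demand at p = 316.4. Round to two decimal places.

-0.38

At p = 316.4, Q_d = 353.1855.
dQ_d/dp = −15/(2√p) = −15/(2·17.7876).
Point elasticity E = (dQ_d/dp)·(p/Q_d) = -0.4216 × 316.4/353.1855 ≈ -0.38.
|E| < 1, so demand is inelastic at this price.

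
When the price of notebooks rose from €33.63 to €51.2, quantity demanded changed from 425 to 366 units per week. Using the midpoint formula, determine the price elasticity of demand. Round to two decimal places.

%Δq = (366 − 425)/[(425 + 366)/2] = -59/395.5 ≈ -0.1492.
%ΔP = (51.2 − 33.63)/[(33.63 + 51.2)/2] = 17.57/42.415 ≈ 0.4142.
Arc elasticity E = %Δq/%ΔP ≈ -0.1492/0.4142 ≈ -0.36.
|E| < 1: demand is inelastic over this range.

-0.36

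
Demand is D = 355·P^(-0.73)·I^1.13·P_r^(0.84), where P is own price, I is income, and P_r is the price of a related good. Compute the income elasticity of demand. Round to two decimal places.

1.13

For a Cobb–Douglas (constant-elasticity) form D = A·I^α·…, the elasticity with respect to I equals the exponent α at every point.
Here the exponent on I is 1.13, so the income elasticity of demand is 1.13.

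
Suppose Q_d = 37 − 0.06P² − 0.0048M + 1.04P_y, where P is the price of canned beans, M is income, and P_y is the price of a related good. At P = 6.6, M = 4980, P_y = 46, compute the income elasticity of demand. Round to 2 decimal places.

-0.41

Evaluating quantity at (P, M, P_y) gives Q_d = 37 − 0.06(6.6)² − 0.0048(4980) + 1.04(46) = 37 − 2.6136 − 23.904 + 47.84 = 58.3224.
∂Q_d/∂M = −0.0048, so E_I = -0.0048·(4980/58.3224) ≈ -0.41.
E_I < 0: inferior good.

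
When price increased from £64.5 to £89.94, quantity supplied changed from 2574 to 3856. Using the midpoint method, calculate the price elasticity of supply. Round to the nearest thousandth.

1.210

%Δq = (3856 − 2574)/[(2574 + 3856)/2] = 1282/3215 ≈ 0.3988.
%ΔP = (89.94 − 64.5)/[(64.5 + 89.94)/2] = 25.44/77.22 ≈ 0.3294.
Arc elasticity E = %Δq/%ΔP ≈ 0.3988/0.3294 ≈ 1.210.
|E| > 1: supply is elastic over this range.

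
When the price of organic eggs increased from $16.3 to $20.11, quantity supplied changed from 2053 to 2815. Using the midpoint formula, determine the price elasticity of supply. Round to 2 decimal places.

1.50

%Δq = (2815 − 2053)/[(2053 + 2815)/2] = 762/2434 ≈ 0.3131.
%Δp = (20.11 − 16.3)/[(16.3 + 20.11)/2] = 3.81/18.205 ≈ 0.2093.
Arc elasticity E = %Δq/%Δp ≈ 0.3131/0.2093 ≈ 1.50.
|E| > 1: supply is elastic over this range.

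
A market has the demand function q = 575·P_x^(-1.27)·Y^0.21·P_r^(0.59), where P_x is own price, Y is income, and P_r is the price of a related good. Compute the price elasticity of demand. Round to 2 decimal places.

-1.27

For a Cobb–Douglas (constant-elasticity) form q = A·P_x^α·…, the elasticity with respect to P_x equals the exponent α at every point.
Here the exponent on P_x is -1.27, so the price elasticity of demand is -1.27.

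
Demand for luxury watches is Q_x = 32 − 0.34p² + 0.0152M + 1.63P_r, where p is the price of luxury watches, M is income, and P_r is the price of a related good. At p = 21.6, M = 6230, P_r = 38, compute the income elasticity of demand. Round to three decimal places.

First evaluate Q_x: 32 − 0.34(21.6)² + 0.0152(6230) + 1.63(38) = 32 − 158.6304 + 94.696 + 61.94 = 30.0056.
∂Q_x/∂M = +0.0152, so E_I = 0.0152·(6230/30.0056) ≈ 3.156.
E_I > 1: normal good (luxury).

3.156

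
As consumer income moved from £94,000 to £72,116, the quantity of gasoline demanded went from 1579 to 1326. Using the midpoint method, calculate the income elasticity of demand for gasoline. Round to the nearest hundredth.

0.66

%ΔQ = (1326 − 1579)/[(1579+1326)/2] = -253/1452.5 ≈ -0.1742.
%ΔI = (72,116 − 94,000)/[(94,000+72,116)/2] = -21884/83058 ≈ -0.2635.
E_I = %ΔQ/%ΔI ≈ 0.66.
E_I ∈ (0,1): normal good (necessity).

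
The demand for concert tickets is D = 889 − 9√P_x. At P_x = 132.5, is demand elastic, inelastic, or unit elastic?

At P_x = 132.5, D = 785.4022.
dD/dP_x = −9/(2√P_x) = −9/(2·11.5109).
Point elasticity E = (dD/dP_x)·(P_x/D) = -0.3909 × 132.5/785.4022 ≈ -0.066.
|E| ≈ 0.066 < 1, so demand is inelastic.

inelastic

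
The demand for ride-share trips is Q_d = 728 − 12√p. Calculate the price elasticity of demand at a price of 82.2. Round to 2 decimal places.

At p = 82.2, Q_d = 619.2029.
dQ_d/dp = −12/(2√p) = −12/(2·9.0664).
Point elasticity E = (dQ_d/dp)·(p/Q_d) = -0.6618 × 82.2/619.2029 ≈ -0.09.
|E| < 1, so demand is inelastic at this price.

-0.09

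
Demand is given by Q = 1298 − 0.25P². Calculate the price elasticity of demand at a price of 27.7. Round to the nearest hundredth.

At P = 27.7, Q = 1106.1775.
dQ/dP = −2·0.25·P = −13.85.
Point elasticity E = (dQ/dP)·(P/Q) = -13.85 × 27.7/1106.1775 ≈ -0.35.
|E| < 1, so demand is inelastic at this price.

-0.35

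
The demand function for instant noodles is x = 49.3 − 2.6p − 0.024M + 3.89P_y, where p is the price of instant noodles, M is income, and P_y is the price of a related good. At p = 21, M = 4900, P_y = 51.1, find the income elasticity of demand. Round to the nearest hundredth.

-1.55

Substituting, x = 49.3 − 2.6(21) − 0.024(4900) + 3.89(51.1) = 49.3 − 54.6 − 117.6 + 198.779 = 75.879.
∂x/∂M = −0.024, so E_I = -0.024·(4900/75.879) ≈ -1.55.
E_I < 0: inferior good.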